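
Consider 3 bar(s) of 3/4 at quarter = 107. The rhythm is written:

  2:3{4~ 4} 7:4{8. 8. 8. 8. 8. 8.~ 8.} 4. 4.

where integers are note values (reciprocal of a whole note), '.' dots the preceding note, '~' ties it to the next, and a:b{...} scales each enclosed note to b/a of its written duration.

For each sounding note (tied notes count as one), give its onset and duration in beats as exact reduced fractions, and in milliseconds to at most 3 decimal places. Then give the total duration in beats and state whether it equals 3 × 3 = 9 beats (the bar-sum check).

1) 0.0ms=0b +1682.243ms=3b
2) 1682.243ms=3b +240.32ms=3/7b
3) 1922.563ms=24/7b +240.32ms=3/7b
4) 2162.884ms=27/7b +240.32ms=3/7b
5) 2403.204ms=30/7b +240.32ms=3/7b
6) 2643.525ms=33/7b +240.32ms=3/7b
7) 2883.845ms=36/7b +480.641ms=6/7b
8) 3364.486ms=6b +841.121ms=3/2b
9) 4205.607ms=15/2b +841.121ms=3/2b
Σ=9b of 9 (107bpm 3/4) — PASS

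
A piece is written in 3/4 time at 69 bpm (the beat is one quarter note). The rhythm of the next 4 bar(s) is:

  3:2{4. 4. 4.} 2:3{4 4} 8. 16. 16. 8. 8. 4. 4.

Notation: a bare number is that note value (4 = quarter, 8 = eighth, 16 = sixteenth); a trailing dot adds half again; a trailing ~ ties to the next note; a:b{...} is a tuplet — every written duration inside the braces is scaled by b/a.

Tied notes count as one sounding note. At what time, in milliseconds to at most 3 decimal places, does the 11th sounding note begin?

1. 0.0ms @ 0 + 869.565ms (1)
2. 869.565ms @ 1 + 869.565ms (1)
3. 1739.13ms @ 2 + 869.565ms (1)
4. 2608.696ms @ 3 + 1304.348ms (3/2)
5. 3913.043ms @ 9/2 + 1304.348ms (3/2)
6. 5217.391ms @ 6 + 652.174ms (3/4)
7. 5869.565ms @ 27/4 + 326.087ms (3/8)
8. 6195.652ms @ 57/8 + 326.087ms (3/8)
9. 6521.739ms @ 15/2 + 652.174ms (3/4)
10. 7173.913ms @ 33/4 + 652.174ms (3/4)
11. 7826.087ms @ 9 + 1304.348ms (3/2)
12. 9130.435ms @ 21/2 + 1304.348ms (3/2)

note 11 onset = 9b = 7826.087ms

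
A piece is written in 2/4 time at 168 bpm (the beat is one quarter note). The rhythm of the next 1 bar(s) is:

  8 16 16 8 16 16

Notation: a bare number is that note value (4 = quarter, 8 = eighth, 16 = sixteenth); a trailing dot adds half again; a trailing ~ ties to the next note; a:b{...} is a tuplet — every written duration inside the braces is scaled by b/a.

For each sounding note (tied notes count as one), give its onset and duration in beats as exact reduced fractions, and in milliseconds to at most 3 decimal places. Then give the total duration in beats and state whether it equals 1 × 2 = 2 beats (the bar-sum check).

1) 0.0ms=0b +178.571ms=1/2b
2) 178.571ms=1/2b +89.286ms=1/4b
3) 267.857ms=3/4b +89.286ms=1/4b
4) 357.143ms=1b +178.571ms=1/2b
5) 535.714ms=3/2b +89.286ms=1/4b
6) 625.0ms=7/4b +89.286ms=1/4b
Σ=2b of 2 (168bpm 2/4) — PASS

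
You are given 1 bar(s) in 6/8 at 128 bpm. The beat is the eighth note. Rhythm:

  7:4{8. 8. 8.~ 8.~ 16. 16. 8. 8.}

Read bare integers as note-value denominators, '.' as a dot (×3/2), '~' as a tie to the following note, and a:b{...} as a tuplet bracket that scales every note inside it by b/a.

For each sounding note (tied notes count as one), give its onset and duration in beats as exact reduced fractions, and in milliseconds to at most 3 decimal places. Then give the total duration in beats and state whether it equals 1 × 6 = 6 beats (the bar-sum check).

1) 0.0ms=0b +401.786ms=6/7b
2) 401.786ms=6/7b +401.786ms=6/7b
3) 803.571ms=12/7b +1004.464ms=15/7b
4) 1808.036ms=27/7b +200.893ms=3/7b
5) 2008.929ms=30/7b +401.786ms=6/7b
6) 2410.714ms=36/7b +401.786ms=6/7b
Σ=6b of 6 (128bpm 6/8) — PASS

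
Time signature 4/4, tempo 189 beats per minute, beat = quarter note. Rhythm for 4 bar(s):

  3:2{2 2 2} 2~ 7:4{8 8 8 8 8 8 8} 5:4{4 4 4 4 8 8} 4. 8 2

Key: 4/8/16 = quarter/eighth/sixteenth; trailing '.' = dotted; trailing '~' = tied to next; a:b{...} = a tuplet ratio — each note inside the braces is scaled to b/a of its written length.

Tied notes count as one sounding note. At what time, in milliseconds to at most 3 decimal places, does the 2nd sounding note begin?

1. 0.0ms @ 0 + 423.28ms (4/3)
2. 423.28ms @ 4/3 + 423.28ms (4/3)
3. 846.561ms @ 8/3 + 423.28ms (4/3)
4. 1269.841ms @ 4 + 725.624ms (16/7)
5. 1995.465ms @ 44/7 + 90.703ms (2/7)
6. 2086.168ms @ 46/7 + 90.703ms (2/7)
7. 2176.871ms @ 48/7 + 90.703ms (2/7)
8. 2267.574ms @ 50/7 + 90.703ms (2/7)
9. 2358.277ms @ 52/7 + 90.703ms (2/7)
10. 2448.98ms @ 54/7 + 90.703ms (2/7)
11. 2539.683ms @ 8 + 253.968ms (4/5)
12. 2793.651ms @ 44/5 + 253.968ms (4/5)
13. 3047.619ms @ 48/5 + 253.968ms (4/5)
14. 3301.587ms @ 52/5 + 253.968ms (4/5)
15. 3555.556ms @ 56/5 + 126.984ms (2/5)
16. 3682.54ms @ 58/5 + 126.984ms (2/5)
17. 3809.524ms @ 12 + 476.19ms (3/2)
18. 4285.714ms @ 27/2 + 158.73ms (1/2)
19. 4444.444ms @ 14 + 634.921ms (2)

note 2 onset = 4/3b = 423.28ms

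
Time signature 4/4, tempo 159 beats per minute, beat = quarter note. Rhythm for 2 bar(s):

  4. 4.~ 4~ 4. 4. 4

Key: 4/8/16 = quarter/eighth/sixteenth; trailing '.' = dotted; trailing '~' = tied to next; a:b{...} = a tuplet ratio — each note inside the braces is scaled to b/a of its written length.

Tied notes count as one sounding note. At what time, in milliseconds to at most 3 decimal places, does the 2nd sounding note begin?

note 2 onset = 3/2b = 566.038ms

1. 0.0ms @ 0 + 566.038ms (3/2)
2. 566.038ms @ 3/2 + 1509.434ms (4)
3. 2075.472ms @ 11/2 + 566.038ms (3/2)
4. 2641.509ms @ 7 + 377.358ms (1)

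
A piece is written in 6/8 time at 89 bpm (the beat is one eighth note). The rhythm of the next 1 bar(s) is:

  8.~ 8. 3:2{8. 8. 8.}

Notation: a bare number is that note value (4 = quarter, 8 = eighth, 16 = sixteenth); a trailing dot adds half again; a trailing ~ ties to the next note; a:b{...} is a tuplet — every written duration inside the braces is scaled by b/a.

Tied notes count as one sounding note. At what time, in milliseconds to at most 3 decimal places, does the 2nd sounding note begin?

1. 0.0ms @ 0 + 2022.472ms (3)
2. 2022.472ms @ 3 + 674.157ms (1)
3. 2696.629ms @ 4 + 674.157ms (1)
4. 3370.787ms @ 5 + 674.157ms (1)

note 2 onset = 3b = 2022.472ms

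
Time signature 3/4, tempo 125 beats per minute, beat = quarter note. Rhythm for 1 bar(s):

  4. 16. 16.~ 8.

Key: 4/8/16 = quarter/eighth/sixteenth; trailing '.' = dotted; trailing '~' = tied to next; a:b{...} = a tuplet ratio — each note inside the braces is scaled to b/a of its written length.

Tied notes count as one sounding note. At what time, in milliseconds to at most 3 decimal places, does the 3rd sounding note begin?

1. 0.0ms @ 0 + 720.0ms (3/2)
2. 720.0ms @ 3/2 + 180.0ms (3/8)
3. 900.0ms @ 15/8 + 540.0ms (9/8)

note 3 onset = 15/8b = 900.0ms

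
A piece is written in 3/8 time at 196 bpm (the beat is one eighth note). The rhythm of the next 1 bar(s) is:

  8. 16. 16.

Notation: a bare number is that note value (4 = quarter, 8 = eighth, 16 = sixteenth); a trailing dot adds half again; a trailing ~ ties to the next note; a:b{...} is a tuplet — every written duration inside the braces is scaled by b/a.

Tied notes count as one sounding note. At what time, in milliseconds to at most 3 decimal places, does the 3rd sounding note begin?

note 3 onset = 9/4b = 688.776ms

1. 0.0ms @ 0 + 459.184ms (3/2)
2. 459.184ms @ 3/2 + 229.592ms (3/4)
3. 688.776ms @ 9/4 + 229.592ms (3/4)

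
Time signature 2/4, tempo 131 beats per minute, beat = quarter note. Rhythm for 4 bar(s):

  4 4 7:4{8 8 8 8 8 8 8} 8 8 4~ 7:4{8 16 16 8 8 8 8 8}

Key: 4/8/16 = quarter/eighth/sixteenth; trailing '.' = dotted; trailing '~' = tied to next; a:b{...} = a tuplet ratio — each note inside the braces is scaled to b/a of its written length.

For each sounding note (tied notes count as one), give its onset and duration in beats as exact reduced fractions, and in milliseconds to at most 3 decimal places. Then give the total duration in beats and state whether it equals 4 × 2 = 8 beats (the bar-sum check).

1) 0.0ms=0b +458.015ms=1b
2) 458.015ms=1b +458.015ms=1b
3) 916.031ms=2b +130.862ms=2/7b
4) 1046.892ms=16/7b +130.862ms=2/7b
5) 1177.754ms=18/7b +130.862ms=2/7b
6) 1308.615ms=20/7b +130.862ms=2/7b
7) 1439.477ms=22/7b +130.862ms=2/7b
8) 1570.338ms=24/7b +130.862ms=2/7b
9) 1701.2ms=26/7b +130.862ms=2/7b
10) 1832.061ms=4b +229.008ms=1/2b
11) 2061.069ms=9/2b +229.008ms=1/2b
12) 2290.076ms=5b +588.877ms=9/7b
13) 2878.953ms=44/7b +65.431ms=1/7b
14) 2944.384ms=45/7b +65.431ms=1/7b
15) 3009.815ms=46/7b +130.862ms=2/7b
16) 3140.676ms=48/7b +130.862ms=2/7b
17) 3271.538ms=50/7b +130.862ms=2/7b
18) 3402.399ms=52/7b +130.862ms=2/7b
19) 3533.261ms=54/7b +130.862ms=2/7b
Σ=8b of 8 (131bpm 2/4) — PASS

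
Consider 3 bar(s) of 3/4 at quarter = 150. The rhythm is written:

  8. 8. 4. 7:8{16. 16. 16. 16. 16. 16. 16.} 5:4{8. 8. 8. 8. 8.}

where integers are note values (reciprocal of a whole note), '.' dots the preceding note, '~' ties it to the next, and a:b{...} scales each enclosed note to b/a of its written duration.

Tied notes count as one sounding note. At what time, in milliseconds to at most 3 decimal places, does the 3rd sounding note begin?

1. 0.0ms @ 0 + 300.0ms (3/4)
2. 300.0ms @ 3/4 + 300.0ms (3/4)
3. 600.0ms @ 3/2 + 600.0ms (3/2)
4. 1200.0ms @ 3 + 171.429ms (3/7)
5. 1371.429ms @ 24/7 + 171.429ms (3/7)
6. 1542.857ms @ 27/7 + 171.429ms (3/7)
7. 1714.286ms @ 30/7 + 171.429ms (3/7)
8. 1885.714ms @ 33/7 + 171.429ms (3/7)
9. 2057.143ms @ 36/7 + 171.429ms (3/7)
10. 2228.571ms @ 39/7 + 171.429ms (3/7)
11. 2400.0ms @ 6 + 240.0ms (3/5)
12. 2640.0ms @ 33/5 + 240.0ms (3/5)
13. 2880.0ms @ 36/5 + 240.0ms (3/5)
14. 3120.0ms @ 39/5 + 240.0ms (3/5)
15. 3360.0ms @ 42/5 + 240.0ms (3/5)

note 3 onset = 3/2b = 600.0ms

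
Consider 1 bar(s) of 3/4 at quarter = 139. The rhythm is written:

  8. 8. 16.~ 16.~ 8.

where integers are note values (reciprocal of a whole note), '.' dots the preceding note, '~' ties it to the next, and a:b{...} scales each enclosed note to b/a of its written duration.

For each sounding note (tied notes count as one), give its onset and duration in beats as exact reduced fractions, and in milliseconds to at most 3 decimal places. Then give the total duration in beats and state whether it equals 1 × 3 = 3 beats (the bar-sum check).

1) 0.0ms=0b +323.741ms=3/4b
2) 323.741ms=3/4b +323.741ms=3/4b
3) 647.482ms=3/2b +647.482ms=3/2b
Σ=3b of 3 (139bpm 3/4) — PASS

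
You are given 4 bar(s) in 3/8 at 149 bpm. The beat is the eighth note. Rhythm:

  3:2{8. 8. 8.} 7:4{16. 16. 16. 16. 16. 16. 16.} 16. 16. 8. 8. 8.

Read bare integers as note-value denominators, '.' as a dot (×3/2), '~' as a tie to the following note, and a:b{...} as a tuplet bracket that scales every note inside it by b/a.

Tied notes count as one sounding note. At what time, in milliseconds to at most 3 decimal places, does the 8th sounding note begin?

1. 0.0ms @ 0 + 402.685ms (1)
2. 402.685ms @ 1 + 402.685ms (1)
3. 805.369ms @ 2 + 402.685ms (1)
4. 1208.054ms @ 3 + 172.579ms (3/7)
5. 1380.633ms @ 24/7 + 172.579ms (3/7)
6. 1553.212ms @ 27/7 + 172.579ms (3/7)
7. 1725.791ms @ 30/7 + 172.579ms (3/7)
8. 1898.37ms @ 33/7 + 172.579ms (3/7)
9. 2070.949ms @ 36/7 + 172.579ms (3/7)
10. 2243.528ms @ 39/7 + 172.579ms (3/7)
11. 2416.107ms @ 6 + 302.013ms (3/4)
12. 2718.121ms @ 27/4 + 302.013ms (3/4)
13. 3020.134ms @ 15/2 + 604.027ms (3/2)
14. 3624.161ms @ 9 + 604.027ms (3/2)
15. 4228.188ms @ 21/2 + 604.027ms (3/2)

note 8 onset = 33/7b = 1898.37ms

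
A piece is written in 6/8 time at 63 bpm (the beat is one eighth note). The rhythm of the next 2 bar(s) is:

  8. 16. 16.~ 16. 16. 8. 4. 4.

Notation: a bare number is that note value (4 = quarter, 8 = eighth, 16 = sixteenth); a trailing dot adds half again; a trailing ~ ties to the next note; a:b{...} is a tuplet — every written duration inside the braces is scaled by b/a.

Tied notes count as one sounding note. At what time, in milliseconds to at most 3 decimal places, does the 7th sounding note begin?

note 7 onset = 9b = 8571.429ms

1. 0.0ms @ 0 + 1428.571ms (3/2)
2. 1428.571ms @ 3/2 + 714.286ms (3/4)
3. 2142.857ms @ 9/4 + 1428.571ms (3/2)
4. 3571.429ms @ 15/4 + 714.286ms (3/4)
5. 4285.714ms @ 9/2 + 1428.571ms (3/2)
6. 5714.286ms @ 6 + 2857.143ms (3)
7. 8571.429ms @ 9 + 2857.143ms (3)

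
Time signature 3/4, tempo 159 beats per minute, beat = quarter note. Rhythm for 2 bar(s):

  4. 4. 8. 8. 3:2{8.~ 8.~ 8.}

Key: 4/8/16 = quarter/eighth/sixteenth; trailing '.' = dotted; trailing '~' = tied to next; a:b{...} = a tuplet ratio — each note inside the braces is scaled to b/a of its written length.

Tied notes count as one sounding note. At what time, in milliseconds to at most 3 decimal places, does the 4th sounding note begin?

note 4 onset = 15/4b = 1415.094ms

1. 0.0ms @ 0 + 566.038ms (3/2)
2. 566.038ms @ 3/2 + 566.038ms (3/2)
3. 1132.075ms @ 3 + 283.019ms (3/4)
4. 1415.094ms @ 15/4 + 283.019ms (3/4)
5. 1698.113ms @ 9/2 + 566.038ms (3/2)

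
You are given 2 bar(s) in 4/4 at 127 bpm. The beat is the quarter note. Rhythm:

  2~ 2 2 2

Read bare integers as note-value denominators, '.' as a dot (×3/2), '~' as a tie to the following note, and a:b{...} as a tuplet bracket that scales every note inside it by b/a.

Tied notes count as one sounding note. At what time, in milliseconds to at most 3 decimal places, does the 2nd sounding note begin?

note 2 onset = 4b = 1889.764ms

1. 0.0ms @ 0 + 1889.764ms (4)
2. 1889.764ms @ 4 + 944.882ms (2)
3. 2834.646ms @ 6 + 944.882ms (2)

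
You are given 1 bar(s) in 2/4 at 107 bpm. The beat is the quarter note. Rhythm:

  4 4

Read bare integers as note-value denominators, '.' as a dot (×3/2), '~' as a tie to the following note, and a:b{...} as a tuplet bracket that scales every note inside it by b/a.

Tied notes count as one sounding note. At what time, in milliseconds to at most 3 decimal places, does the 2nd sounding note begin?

note 2 onset = 1b = 560.748ms

1. 0.0ms @ 0 + 560.748ms (1)
2. 560.748ms @ 1 + 560.748ms (1)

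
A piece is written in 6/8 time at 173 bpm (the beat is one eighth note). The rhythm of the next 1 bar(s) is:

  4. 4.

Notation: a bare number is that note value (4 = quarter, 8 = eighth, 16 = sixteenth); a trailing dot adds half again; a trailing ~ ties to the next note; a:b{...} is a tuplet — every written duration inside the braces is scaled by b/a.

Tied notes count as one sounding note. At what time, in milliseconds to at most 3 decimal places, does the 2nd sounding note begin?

1. 0.0ms @ 0 + 1040.462ms (3)
2. 1040.462ms @ 3 + 1040.462ms (3)

note 2 onset = 3b = 1040.462ms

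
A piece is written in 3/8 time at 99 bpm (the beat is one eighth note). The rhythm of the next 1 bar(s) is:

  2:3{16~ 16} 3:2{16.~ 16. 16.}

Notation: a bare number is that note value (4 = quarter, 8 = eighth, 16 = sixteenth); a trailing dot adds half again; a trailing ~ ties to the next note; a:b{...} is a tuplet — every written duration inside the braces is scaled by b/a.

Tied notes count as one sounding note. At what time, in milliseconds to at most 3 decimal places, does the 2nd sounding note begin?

1. 0.0ms @ 0 + 909.091ms (3/2)
2. 909.091ms @ 3/2 + 606.061ms (1)
3. 1515.152ms @ 5/2 + 303.03ms (1/2)

note 2 onset = 3/2b = 909.091ms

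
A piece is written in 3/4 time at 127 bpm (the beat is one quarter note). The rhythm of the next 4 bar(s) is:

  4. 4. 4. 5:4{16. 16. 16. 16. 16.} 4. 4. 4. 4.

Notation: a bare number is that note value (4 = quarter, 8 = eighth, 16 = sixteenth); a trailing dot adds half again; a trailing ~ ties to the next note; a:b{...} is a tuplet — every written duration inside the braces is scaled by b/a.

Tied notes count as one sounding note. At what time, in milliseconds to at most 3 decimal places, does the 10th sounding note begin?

note 10 onset = 15/2b = 3543.307ms

1. 0.0ms @ 0 + 708.661ms (3/2)
2. 708.661ms @ 3/2 + 708.661ms (3/2)
3. 1417.323ms @ 3 + 708.661ms (3/2)
4. 2125.984ms @ 9/2 + 141.732ms (3/10)
5. 2267.717ms @ 24/5 + 141.732ms (3/10)
6. 2409.449ms @ 51/10 + 141.732ms (3/10)
7. 2551.181ms @ 27/5 + 141.732ms (3/10)
8. 2692.913ms @ 57/10 + 141.732ms (3/10)
9. 2834.646ms @ 6 + 708.661ms (3/2)
10. 3543.307ms @ 15/2 + 708.661ms (3/2)
11. 4251.969ms @ 9 + 708.661ms (3/2)
12. 4960.63ms @ 21/2 + 708.661ms (3/2)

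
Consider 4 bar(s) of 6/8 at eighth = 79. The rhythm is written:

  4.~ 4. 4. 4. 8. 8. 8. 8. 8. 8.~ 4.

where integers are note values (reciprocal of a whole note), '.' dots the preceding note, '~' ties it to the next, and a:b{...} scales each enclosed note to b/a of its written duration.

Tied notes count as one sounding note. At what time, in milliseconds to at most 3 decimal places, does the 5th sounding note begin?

note 5 onset = 27/2b = 10253.165ms

1. 0.0ms @ 0 + 4556.962ms (6)
2. 4556.962ms @ 6 + 2278.481ms (3)
3. 6835.443ms @ 9 + 2278.481ms (3)
4. 9113.924ms @ 12 + 1139.241ms (3/2)
5. 10253.165ms @ 27/2 + 1139.241ms (3/2)
6. 11392.405ms @ 15 + 1139.241ms (3/2)
7. 12531.646ms @ 33/2 + 1139.241ms (3/2)
8. 13670.886ms @ 18 + 1139.241ms (3/2)
9. 14810.127ms @ 39/2 + 3417.722ms (9/2)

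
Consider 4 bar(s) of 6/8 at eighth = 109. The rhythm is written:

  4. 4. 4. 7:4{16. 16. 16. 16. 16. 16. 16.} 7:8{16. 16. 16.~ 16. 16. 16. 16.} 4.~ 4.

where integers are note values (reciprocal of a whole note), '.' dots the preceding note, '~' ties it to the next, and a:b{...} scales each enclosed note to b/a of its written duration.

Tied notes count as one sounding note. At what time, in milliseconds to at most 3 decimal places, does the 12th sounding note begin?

1. 0.0ms @ 0 + 1651.376ms (3)
2. 1651.376ms @ 3 + 1651.376ms (3)
3. 3302.752ms @ 6 + 1651.376ms (3)
4. 4954.128ms @ 9 + 235.911ms (3/7)
5. 5190.039ms @ 66/7 + 235.911ms (3/7)
6. 5425.95ms @ 69/7 + 235.911ms (3/7)
7. 5661.861ms @ 72/7 + 235.911ms (3/7)
8. 5897.772ms @ 75/7 + 235.911ms (3/7)
9. 6133.683ms @ 78/7 + 235.911ms (3/7)
10. 6369.594ms @ 81/7 + 235.911ms (3/7)
11. 6605.505ms @ 12 + 471.822ms (6/7)
12. 7077.326ms @ 90/7 + 471.822ms (6/7)
13. 7549.148ms @ 96/7 + 943.644ms (12/7)
14. 8492.792ms @ 108/7 + 471.822ms (6/7)
15. 8964.613ms @ 114/7 + 471.822ms (6/7)
16. 9436.435ms @ 120/7 + 471.822ms (6/7)
17. 9908.257ms @ 18 + 3302.752ms (6)

note 12 onset = 90/7b = 7077.326ms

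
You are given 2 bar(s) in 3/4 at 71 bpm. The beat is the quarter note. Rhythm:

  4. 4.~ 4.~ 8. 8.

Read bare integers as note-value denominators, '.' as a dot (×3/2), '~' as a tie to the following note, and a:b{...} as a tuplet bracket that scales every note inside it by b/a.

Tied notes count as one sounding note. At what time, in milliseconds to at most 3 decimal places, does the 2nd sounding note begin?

note 2 onset = 3/2b = 1267.606ms

1. 0.0ms @ 0 + 1267.606ms (3/2)
2. 1267.606ms @ 3/2 + 3169.014ms (15/4)
3. 4436.62ms @ 21/4 + 633.803ms (3/4)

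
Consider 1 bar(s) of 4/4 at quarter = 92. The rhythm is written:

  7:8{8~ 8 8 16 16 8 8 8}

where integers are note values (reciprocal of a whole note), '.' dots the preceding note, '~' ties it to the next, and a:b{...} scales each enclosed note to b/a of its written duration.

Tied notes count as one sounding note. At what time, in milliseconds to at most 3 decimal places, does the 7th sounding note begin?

note 7 onset = 24/7b = 2236.025ms

1. 0.0ms @ 0 + 745.342ms (8/7)
2. 745.342ms @ 8/7 + 372.671ms (4/7)
3. 1118.012ms @ 12/7 + 186.335ms (2/7)
4. 1304.348ms @ 2 + 186.335ms (2/7)
5. 1490.683ms @ 16/7 + 372.671ms (4/7)
6. 1863.354ms @ 20/7 + 372.671ms (4/7)
7. 2236.025ms @ 24/7 + 372.671ms (4/7)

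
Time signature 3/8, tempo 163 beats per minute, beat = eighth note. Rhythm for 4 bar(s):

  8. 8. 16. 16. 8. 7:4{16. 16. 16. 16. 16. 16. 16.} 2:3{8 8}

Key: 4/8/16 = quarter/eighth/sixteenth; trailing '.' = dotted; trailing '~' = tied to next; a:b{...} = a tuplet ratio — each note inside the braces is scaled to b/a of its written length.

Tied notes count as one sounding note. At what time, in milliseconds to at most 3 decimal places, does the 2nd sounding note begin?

1. 0.0ms @ 0 + 552.147ms (3/2)
2. 552.147ms @ 3/2 + 552.147ms (3/2)
3. 1104.294ms @ 3 + 276.074ms (3/4)
4. 1380.368ms @ 15/4 + 276.074ms (3/4)
5. 1656.442ms @ 9/2 + 552.147ms (3/2)
6. 2208.589ms @ 6 + 157.756ms (3/7)
7. 2366.345ms @ 45/7 + 157.756ms (3/7)
8. 2524.102ms @ 48/7 + 157.756ms (3/7)
9. 2681.858ms @ 51/7 + 157.756ms (3/7)
10. 2839.614ms @ 54/7 + 157.756ms (3/7)
11. 2997.371ms @ 57/7 + 157.756ms (3/7)
12. 3155.127ms @ 60/7 + 157.756ms (3/7)
13. 3312.883ms @ 9 + 552.147ms (3/2)
14. 3865.031ms @ 21/2 + 552.147ms (3/2)

note 2 onset = 3/2b = 552.147ms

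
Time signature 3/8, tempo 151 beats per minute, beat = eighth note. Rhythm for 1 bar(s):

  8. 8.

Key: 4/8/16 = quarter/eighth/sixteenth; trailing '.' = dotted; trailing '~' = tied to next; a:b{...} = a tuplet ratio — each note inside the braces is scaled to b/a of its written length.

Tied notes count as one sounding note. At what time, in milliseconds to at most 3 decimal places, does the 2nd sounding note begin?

1. 0.0ms @ 0 + 596.026ms (3/2)
2. 596.026ms @ 3/2 + 596.026ms (3/2)

note 2 onset = 3/2b = 596.026ms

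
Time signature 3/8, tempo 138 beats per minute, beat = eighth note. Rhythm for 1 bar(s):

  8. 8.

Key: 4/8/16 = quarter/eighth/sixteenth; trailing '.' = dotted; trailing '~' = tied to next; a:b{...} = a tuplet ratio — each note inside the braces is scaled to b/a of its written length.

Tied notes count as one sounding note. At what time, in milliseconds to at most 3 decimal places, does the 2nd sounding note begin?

1. 0.0ms @ 0 + 652.174ms (3/2)
2. 652.174ms @ 3/2 + 652.174ms (3/2)

note 2 onset = 3/2b = 652.174ms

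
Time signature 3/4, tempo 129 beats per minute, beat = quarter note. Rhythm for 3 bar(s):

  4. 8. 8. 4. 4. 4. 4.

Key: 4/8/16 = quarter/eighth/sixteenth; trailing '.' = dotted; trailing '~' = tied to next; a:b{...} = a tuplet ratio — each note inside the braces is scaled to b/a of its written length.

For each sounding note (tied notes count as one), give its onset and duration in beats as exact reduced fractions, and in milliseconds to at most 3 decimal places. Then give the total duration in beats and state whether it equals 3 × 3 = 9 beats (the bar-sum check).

1) 0.0ms=0b +697.674ms=3/2b
2) 697.674ms=3/2b +348.837ms=3/4b
3) 1046.512ms=9/4b +348.837ms=3/4b
4) 1395.349ms=3b +697.674ms=3/2b
5) 2093.023ms=9/2b +697.674ms=3/2b
6) 2790.698ms=6b +697.674ms=3/2b
7) 3488.372ms=15/2b +697.674ms=3/2b
Σ=9b of 9 (129bpm 3/4) — PASS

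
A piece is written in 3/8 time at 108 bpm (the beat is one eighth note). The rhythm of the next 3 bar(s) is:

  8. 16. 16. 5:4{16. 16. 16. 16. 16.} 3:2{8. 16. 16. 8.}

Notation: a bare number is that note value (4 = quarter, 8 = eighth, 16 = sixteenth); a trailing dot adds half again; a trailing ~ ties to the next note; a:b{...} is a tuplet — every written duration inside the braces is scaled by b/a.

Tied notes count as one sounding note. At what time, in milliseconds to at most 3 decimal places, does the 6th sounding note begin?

note 6 onset = 21/5b = 2333.333ms

1. 0.0ms @ 0 + 833.333ms (3/2)
2. 833.333ms @ 3/2 + 416.667ms (3/4)
3. 1250.0ms @ 9/4 + 416.667ms (3/4)
4. 1666.667ms @ 3 + 333.333ms (3/5)
5. 2000.0ms @ 18/5 + 333.333ms (3/5)
6. 2333.333ms @ 21/5 + 333.333ms (3/5)
7. 2666.667ms @ 24/5 + 333.333ms (3/5)
8. 3000.0ms @ 27/5 + 333.333ms (3/5)
9. 3333.333ms @ 6 + 555.556ms (1)
10. 3888.889ms @ 7 + 277.778ms (1/2)
11. 4166.667ms @ 15/2 + 277.778ms (1/2)
12. 4444.444ms @ 8 + 555.556ms (1)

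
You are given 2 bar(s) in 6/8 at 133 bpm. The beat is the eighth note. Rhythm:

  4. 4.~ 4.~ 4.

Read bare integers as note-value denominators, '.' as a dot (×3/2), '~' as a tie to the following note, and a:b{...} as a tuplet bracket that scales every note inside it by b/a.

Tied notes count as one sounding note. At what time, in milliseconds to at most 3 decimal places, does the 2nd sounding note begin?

1. 0.0ms @ 0 + 1353.383ms (3)
2. 1353.383ms @ 3 + 4060.15ms (9)

note 2 onset = 3b = 1353.383ms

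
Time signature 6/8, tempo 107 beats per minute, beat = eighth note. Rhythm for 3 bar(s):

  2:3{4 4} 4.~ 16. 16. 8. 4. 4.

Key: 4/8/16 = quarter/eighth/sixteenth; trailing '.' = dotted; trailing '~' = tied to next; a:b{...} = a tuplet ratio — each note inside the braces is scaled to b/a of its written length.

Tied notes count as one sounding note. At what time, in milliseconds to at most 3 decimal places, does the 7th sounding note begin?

1. 0.0ms @ 0 + 1682.243ms (3)
2. 1682.243ms @ 3 + 1682.243ms (3)
3. 3364.486ms @ 6 + 2102.804ms (15/4)
4. 5467.29ms @ 39/4 + 420.561ms (3/4)
5. 5887.85ms @ 21/2 + 841.121ms (3/2)
6. 6728.972ms @ 12 + 1682.243ms (3)
7. 8411.215ms @ 15 + 1682.243ms (3)

note 7 onset = 15b = 8411.215ms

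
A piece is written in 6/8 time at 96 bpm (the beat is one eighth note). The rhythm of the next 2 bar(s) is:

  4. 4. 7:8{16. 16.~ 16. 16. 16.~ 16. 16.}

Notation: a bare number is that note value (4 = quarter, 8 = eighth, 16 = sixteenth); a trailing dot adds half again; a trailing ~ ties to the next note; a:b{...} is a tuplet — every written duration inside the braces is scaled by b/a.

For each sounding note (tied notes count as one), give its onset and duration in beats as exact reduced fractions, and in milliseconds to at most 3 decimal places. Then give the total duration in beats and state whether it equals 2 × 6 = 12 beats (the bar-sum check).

1) 0.0ms=0b +1875.0ms=3b
2) 1875.0ms=3b +1875.0ms=3b
3) 3750.0ms=6b +535.714ms=6/7b
4) 4285.714ms=48/7b +1071.429ms=12/7b
5) 5357.143ms=60/7b +535.714ms=6/7b
6) 5892.857ms=66/7b +1071.429ms=12/7b
7) 6964.286ms=78/7b +535.714ms=6/7b
Σ=12b of 12 (96bpm 6/8) — PASS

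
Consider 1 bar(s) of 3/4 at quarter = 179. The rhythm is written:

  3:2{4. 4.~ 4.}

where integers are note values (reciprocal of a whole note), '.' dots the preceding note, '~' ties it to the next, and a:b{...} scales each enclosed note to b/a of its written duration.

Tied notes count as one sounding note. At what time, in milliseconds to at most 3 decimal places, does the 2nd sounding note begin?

1. 0.0ms @ 0 + 335.196ms (1)
2. 335.196ms @ 1 + 670.391ms (2)

note 2 onset = 1b = 335.196ms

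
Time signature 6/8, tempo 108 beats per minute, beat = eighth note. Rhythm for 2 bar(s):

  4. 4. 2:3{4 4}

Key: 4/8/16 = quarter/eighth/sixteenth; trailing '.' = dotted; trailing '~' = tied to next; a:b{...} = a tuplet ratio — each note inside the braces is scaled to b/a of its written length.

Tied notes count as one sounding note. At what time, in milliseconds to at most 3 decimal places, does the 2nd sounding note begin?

note 2 onset = 3b = 1666.667ms

1. 0.0ms @ 0 + 1666.667ms (3)
2. 1666.667ms @ 3 + 1666.667ms (3)
3. 3333.333ms @ 6 + 1666.667ms (3)
4. 5000.0ms @ 9 + 1666.667ms (3)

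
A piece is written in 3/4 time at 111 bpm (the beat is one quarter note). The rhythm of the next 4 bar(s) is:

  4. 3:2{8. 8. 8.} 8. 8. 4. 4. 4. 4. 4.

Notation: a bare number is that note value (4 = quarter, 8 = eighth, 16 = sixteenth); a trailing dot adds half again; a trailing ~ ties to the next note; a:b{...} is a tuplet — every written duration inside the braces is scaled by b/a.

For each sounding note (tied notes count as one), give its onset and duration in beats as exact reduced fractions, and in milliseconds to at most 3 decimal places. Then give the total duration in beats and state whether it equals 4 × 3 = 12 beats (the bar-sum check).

1) 0.0ms=0b +810.811ms=3/2b
2) 810.811ms=3/2b +270.27ms=1/2b
3) 1081.081ms=2b +270.27ms=1/2b
4) 1351.351ms=5/2b +270.27ms=1/2b
5) 1621.622ms=3b +405.405ms=3/4b
6) 2027.027ms=15/4b +405.405ms=3/4b
7) 2432.432ms=9/2b +810.811ms=3/2b
8) 3243.243ms=6b +810.811ms=3/2b
9) 4054.054ms=15/2b +810.811ms=3/2b
10) 4864.865ms=9b +810.811ms=3/2b
11) 5675.676ms=21/2b +810.811ms=3/2b
Σ=12b of 12 (111bpm 3/4) — PASS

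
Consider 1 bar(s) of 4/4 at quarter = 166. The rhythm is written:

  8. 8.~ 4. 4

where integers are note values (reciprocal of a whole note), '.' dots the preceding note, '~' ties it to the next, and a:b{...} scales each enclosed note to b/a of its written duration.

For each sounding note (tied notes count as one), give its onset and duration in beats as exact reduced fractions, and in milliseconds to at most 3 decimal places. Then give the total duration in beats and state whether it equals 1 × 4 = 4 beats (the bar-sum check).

1) 0.0ms=0b +271.084ms=3/4b
2) 271.084ms=3/4b +813.253ms=9/4b
3) 1084.337ms=3b +361.446ms=1b
Σ=4b of 4 (166bpm 4/4) — PASS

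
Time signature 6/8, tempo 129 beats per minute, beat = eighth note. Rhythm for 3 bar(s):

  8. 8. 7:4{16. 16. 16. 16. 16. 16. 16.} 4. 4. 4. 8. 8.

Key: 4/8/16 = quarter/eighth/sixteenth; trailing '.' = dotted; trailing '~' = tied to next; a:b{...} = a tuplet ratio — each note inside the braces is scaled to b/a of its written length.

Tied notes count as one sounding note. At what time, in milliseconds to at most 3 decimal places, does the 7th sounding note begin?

1. 0.0ms @ 0 + 697.674ms (3/2)
2. 697.674ms @ 3/2 + 697.674ms (3/2)
3. 1395.349ms @ 3 + 199.336ms (3/7)
4. 1594.684ms @ 24/7 + 199.336ms (3/7)
5. 1794.02ms @ 27/7 + 199.336ms (3/7)
6. 1993.355ms @ 30/7 + 199.336ms (3/7)
7. 2192.691ms @ 33/7 + 199.336ms (3/7)
8. 2392.027ms @ 36/7 + 199.336ms (3/7)
9. 2591.362ms @ 39/7 + 199.336ms (3/7)
10. 2790.698ms @ 6 + 1395.349ms (3)
11. 4186.047ms @ 9 + 1395.349ms (3)
12. 5581.395ms @ 12 + 1395.349ms (3)
13. 6976.744ms @ 15 + 697.674ms (3/2)
14. 7674.419ms @ 33/2 + 697.674ms (3/2)

note 7 onset = 33/7b = 2192.691ms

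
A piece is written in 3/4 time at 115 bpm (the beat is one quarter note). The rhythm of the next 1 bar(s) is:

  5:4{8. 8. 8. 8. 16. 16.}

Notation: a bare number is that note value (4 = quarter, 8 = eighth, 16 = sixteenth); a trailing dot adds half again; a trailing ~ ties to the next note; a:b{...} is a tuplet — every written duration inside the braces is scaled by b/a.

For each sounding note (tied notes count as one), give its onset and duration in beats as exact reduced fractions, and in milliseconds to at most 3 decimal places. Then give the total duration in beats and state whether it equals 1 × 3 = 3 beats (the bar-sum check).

1) 0.0ms=0b +313.043ms=3/5b
2) 313.043ms=3/5b +313.043ms=3/5b
3) 626.087ms=6/5b +313.043ms=3/5b
4) 939.13ms=9/5b +313.043ms=3/5b
5) 1252.174ms=12/5b +156.522ms=3/10b
6) 1408.696ms=27/10b +156.522ms=3/10b
Σ=3b of 3 (115bpm 3/4) — PASS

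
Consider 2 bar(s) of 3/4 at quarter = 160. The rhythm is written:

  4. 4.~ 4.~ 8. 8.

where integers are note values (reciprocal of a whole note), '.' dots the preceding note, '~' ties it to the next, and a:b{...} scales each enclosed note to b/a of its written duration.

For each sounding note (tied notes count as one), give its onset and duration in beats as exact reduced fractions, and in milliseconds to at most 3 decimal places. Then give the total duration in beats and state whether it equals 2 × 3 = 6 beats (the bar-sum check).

1) 0.0ms=0b +562.5ms=3/2b
2) 562.5ms=3/2b +1406.25ms=15/4b
3) 1968.75ms=21/4b +281.25ms=3/4b
Σ=6b of 6 (160bpm 3/4) — PASS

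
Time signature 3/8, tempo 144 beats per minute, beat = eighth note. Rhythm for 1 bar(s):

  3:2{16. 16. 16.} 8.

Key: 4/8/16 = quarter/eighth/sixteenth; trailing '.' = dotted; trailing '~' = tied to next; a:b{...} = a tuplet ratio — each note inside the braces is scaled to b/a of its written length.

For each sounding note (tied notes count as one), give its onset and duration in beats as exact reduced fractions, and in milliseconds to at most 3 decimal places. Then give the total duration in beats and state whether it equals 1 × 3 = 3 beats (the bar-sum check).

1) 0.0ms=0b +208.333ms=1/2b
2) 208.333ms=1/2b +208.333ms=1/2b
3) 416.667ms=1b +208.333ms=1/2b
4) 625.0ms=3/2b +625.0ms=3/2b
Σ=3b of 3 (144bpm 3/8) — PASS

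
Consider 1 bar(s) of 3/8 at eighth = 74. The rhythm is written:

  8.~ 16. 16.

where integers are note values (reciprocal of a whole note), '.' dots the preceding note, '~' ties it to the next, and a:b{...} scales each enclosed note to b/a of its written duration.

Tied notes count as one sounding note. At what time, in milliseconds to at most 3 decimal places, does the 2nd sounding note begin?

note 2 onset = 9/4b = 1824.324ms

1. 0.0ms @ 0 + 1824.324ms (9/4)
2. 1824.324ms @ 9/4 + 608.108ms (3/4)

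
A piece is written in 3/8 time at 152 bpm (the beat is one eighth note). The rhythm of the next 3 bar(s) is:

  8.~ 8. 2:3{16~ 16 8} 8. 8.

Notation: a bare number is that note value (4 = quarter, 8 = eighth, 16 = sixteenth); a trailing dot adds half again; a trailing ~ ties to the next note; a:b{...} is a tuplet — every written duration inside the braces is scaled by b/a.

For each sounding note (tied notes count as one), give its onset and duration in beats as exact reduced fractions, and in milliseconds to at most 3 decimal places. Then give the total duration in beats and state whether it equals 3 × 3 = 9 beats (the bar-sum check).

1) 0.0ms=0b +1184.211ms=3b
2) 1184.211ms=3b +592.105ms=3/2b
3) 1776.316ms=9/2b +592.105ms=3/2b
4) 2368.421ms=6b +592.105ms=3/2b
5) 2960.526ms=15/2b +592.105ms=3/2b
Σ=9b of 9 (152bpm 3/8) — PASS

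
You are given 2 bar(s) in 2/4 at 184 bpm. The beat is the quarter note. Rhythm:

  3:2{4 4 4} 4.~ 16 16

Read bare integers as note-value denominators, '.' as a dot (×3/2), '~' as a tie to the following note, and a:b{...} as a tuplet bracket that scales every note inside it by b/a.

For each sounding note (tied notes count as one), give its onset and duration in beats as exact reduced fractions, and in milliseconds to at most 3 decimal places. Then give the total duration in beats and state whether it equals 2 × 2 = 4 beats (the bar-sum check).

1) 0.0ms=0b +217.391ms=2/3b
2) 217.391ms=2/3b +217.391ms=2/3b
3) 434.783ms=4/3b +217.391ms=2/3b
4) 652.174ms=2b +570.652ms=7/4b
5) 1222.826ms=15/4b +81.522ms=1/4b
Σ=4b of 4 (184bpm 2/4) — PASS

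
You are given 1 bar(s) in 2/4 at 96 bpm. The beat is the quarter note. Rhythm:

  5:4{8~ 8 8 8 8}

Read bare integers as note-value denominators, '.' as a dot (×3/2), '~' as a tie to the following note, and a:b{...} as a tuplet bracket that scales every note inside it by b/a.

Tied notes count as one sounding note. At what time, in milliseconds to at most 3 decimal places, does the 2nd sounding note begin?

1. 0.0ms @ 0 + 500.0ms (4/5)
2. 500.0ms @ 4/5 + 250.0ms (2/5)
3. 750.0ms @ 6/5 + 250.0ms (2/5)
4. 1000.0ms @ 8/5 + 250.0ms (2/5)

note 2 onset = 4/5b = 500.0ms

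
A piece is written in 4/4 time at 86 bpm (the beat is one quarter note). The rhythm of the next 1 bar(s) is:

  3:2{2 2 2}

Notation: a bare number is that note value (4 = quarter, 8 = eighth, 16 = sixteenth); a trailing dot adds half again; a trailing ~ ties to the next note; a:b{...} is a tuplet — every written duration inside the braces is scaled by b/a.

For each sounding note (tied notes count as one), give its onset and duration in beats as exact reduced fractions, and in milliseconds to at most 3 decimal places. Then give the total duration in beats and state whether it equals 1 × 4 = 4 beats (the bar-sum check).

1) 0.0ms=0b +930.233ms=4/3b
2) 930.233ms=4/3b +930.233ms=4/3b
3) 1860.465ms=8/3b +930.233ms=4/3b
Σ=4b of 4 (86bpm 4/4) — PASS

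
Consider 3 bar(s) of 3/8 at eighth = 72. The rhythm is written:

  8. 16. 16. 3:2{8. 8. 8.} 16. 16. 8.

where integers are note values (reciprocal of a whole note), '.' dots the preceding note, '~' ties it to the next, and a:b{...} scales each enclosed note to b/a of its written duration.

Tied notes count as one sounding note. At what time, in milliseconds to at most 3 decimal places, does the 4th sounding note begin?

1. 0.0ms @ 0 + 1250.0ms (3/2)
2. 1250.0ms @ 3/2 + 625.0ms (3/4)
3. 1875.0ms @ 9/4 + 625.0ms (3/4)
4. 2500.0ms @ 3 + 833.333ms (1)
5. 3333.333ms @ 4 + 833.333ms (1)
6. 4166.667ms @ 5 + 833.333ms (1)
7. 5000.0ms @ 6 + 625.0ms (3/4)
8. 5625.0ms @ 27/4 + 625.0ms (3/4)
9. 6250.0ms @ 15/2 + 1250.0ms (3/2)

note 4 onset = 3b = 2500.0ms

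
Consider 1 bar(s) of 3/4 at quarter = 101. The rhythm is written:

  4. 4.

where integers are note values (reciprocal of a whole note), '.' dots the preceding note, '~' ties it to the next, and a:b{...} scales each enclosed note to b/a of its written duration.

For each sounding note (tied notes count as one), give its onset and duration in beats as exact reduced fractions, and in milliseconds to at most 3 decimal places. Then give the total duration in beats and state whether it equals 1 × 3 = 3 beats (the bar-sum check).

1) 0.0ms=0b +891.089ms=3/2b
2) 891.089ms=3/2b +891.089ms=3/2b
Σ=3b of 3 (101bpm 3/4) — PASS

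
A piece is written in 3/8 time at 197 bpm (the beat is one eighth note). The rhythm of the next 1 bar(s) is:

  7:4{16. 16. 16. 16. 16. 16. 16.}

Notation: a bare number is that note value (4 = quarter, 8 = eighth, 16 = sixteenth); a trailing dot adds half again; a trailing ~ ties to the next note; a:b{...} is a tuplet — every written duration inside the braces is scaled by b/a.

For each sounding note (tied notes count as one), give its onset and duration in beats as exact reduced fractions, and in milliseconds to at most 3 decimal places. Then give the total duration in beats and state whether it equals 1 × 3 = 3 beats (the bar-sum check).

1) 0.0ms=0b +130.529ms=3/7b
2) 130.529ms=3/7b +130.529ms=3/7b
3) 261.059ms=6/7b +130.529ms=3/7b
4) 391.588ms=9/7b +130.529ms=3/7b
5) 522.117ms=12/7b +130.529ms=3/7b
6) 652.647ms=15/7b +130.529ms=3/7b
7) 783.176ms=18/7b +130.529ms=3/7b
Σ=3b of 3 (197bpm 3/8) — PASS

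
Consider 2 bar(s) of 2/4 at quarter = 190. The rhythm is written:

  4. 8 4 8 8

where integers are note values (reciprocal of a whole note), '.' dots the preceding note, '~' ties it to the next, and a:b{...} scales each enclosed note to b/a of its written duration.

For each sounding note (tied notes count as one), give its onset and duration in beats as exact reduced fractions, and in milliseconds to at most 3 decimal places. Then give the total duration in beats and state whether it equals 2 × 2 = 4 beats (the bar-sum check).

1) 0.0ms=0b +473.684ms=3/2b
2) 473.684ms=3/2b +157.895ms=1/2b
3) 631.579ms=2b +315.789ms=1b
4) 947.368ms=3b +157.895ms=1/2b
5) 1105.263ms=7/2b +157.895ms=1/2b
Σ=4b of 4 (190bpm 2/4) — PASS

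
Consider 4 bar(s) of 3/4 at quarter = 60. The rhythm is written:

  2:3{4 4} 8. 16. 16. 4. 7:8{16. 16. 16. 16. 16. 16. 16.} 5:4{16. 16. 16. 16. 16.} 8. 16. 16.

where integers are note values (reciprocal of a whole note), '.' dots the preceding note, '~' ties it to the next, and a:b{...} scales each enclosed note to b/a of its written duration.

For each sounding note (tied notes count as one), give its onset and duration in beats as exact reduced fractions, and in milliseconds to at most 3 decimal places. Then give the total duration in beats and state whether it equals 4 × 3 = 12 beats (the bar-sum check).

1) 0.0ms=0b +1500.0ms=3/2b
2) 1500.0ms=3/2b +1500.0ms=3/2b
3) 3000.0ms=3b +750.0ms=3/4b
4) 3750.0ms=15/4b +375.0ms=3/8b
5) 4125.0ms=33/8b +375.0ms=3/8b
6) 4500.0ms=9/2b +1500.0ms=3/2b
7) 6000.0ms=6b +428.571ms=3/7b
8) 6428.571ms=45/7b +428.571ms=3/7b
9) 6857.143ms=48/7b +428.571ms=3/7b
10) 7285.714ms=51/7b +428.571ms=3/7b
11) 7714.286ms=54/7b +428.571ms=3/7b
12) 8142.857ms=57/7b +428.571ms=3/7b
13) 8571.429ms=60/7b +428.571ms=3/7b
14) 9000.0ms=9b +300.0ms=3/10b
15) 9300.0ms=93/10b +300.0ms=3/10b
16) 9600.0ms=48/5b +300.0ms=3/10b
17) 9900.0ms=99/10b +300.0ms=3/10b
18) 10200.0ms=51/5b +300.0ms=3/10b
19) 10500.0ms=21/2b +750.0ms=3/4b
20) 11250.0ms=45/4b +375.0ms=3/8b
21) 11625.0ms=93/8b +375.0ms=3/8b
Σ=12b of 12 (60bpm 3/4) — PASS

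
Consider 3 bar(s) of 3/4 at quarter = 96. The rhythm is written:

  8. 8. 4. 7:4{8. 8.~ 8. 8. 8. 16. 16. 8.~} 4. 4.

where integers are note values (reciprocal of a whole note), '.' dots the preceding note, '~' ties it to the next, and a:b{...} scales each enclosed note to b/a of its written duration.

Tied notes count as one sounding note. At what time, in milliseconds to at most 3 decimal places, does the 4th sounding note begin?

note 4 onset = 3b = 1875.0ms

1. 0.0ms @ 0 + 468.75ms (3/4)
2. 468.75ms @ 3/4 + 468.75ms (3/4)
3. 937.5ms @ 3/2 + 937.5ms (3/2)
4. 1875.0ms @ 3 + 267.857ms (3/7)
5. 2142.857ms @ 24/7 + 535.714ms (6/7)
6. 2678.571ms @ 30/7 + 267.857ms (3/7)
7. 2946.429ms @ 33/7 + 267.857ms (3/7)
8. 3214.286ms @ 36/7 + 133.929ms (3/14)
9. 3348.214ms @ 75/14 + 133.929ms (3/14)
10. 3482.143ms @ 39/7 + 1205.357ms (27/14)
11. 4687.5ms @ 15/2 + 937.5ms (3/2)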